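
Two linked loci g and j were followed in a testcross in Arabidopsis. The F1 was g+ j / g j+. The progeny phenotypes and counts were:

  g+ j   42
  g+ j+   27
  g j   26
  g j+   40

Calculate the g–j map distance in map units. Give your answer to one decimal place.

39.3 map units

The recombinant classes are g+ j+ and g j: 27 + 26 = 53.
Recombination frequency = 53/135 = 0.3926 ≈ 39.3%, i.e. 39.3 map units.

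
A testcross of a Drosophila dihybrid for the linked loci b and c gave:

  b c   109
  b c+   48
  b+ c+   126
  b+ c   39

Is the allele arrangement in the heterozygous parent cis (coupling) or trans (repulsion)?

The two most frequent classes are b+ c+ (126) and b c (109); these are the parental (non-recombinant) types.
So the F1 carried b+ c+ on one chromosome and b c on the other — the recessive alleles are on the same chromosome (cis / coupling).

cis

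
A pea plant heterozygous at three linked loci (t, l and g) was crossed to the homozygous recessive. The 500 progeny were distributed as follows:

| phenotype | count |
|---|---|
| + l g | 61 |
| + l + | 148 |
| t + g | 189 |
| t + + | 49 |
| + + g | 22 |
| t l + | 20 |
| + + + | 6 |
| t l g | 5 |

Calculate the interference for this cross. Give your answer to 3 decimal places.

The two most frequent reciprocal classes, t + g and + l +, are the parental types, so the F1 was t + g / + l +.
The two rarest classes, t l g and + + +, are the double crossovers. Comparing them with the parentals, only the l allele has switched, so l is the middle locus and the order is g – l – t.
g–l: (110 + 11)/500 = 0.2420; l–t: (42 + 11)/500 = 0.1060.
Expected DCO frequency = 0.2420 × 0.1060 ≈ 0.02565; observed = 11/500 ≈ 0.02200.
Coefficient of coincidence = 0.02200/0.02565 ≈ 0.858; interference = 1 − 0.858 = 0.142.

0.142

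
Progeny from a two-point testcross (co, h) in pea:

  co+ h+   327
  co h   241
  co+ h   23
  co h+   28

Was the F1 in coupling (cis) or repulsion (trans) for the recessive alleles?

The two most frequent classes are co+ h+ (327) and co h (241); these are the parental (non-recombinant) types.
So the F1 carried co+ h+ on one chromosome and co h on the other — the recessive alleles are on the same chromosome (cis / coupling).

cis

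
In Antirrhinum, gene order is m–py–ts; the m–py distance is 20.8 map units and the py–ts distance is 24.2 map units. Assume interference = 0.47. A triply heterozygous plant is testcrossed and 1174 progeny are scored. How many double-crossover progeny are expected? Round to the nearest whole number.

31

Map distances give recombination frequencies of 0.208 and 0.242 for the two intervals.
With interference 0.47 (so coincidence = 0.53), expected double-crossover frequency = 0.208 × 0.242 × 0.53 = 0.02668.
Expected number = 0.02668 × 1174 = 31.32 ≈ 31.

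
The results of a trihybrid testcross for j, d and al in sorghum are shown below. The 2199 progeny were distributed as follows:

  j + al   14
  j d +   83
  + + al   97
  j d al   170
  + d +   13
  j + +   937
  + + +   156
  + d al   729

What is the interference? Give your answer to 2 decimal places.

0.19

The two most frequent reciprocal classes, j + + and + d al, are the parental types, so the F1 was j + + / + d al.
The two rarest classes, j + al and + d +, are the double crossovers. Comparing them with the parentals, only the al allele has switched, so al is the middle locus and the order is j – al – d.
j–al: (326 + 27)/2199 = 0.1605; al–d: (180 + 27)/2199 = 0.0941.
Expected DCO frequency = 0.1605 × 0.0941 ≈ 0.01510; observed = 27/2199 ≈ 0.01228.
Coefficient of coincidence = 0.01228/0.01510 ≈ 0.81; interference = 1 − 0.81 = 0.19.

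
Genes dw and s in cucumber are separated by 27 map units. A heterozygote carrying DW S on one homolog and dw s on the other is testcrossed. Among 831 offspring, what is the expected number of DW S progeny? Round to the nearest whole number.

303

A map distance of 27 map units corresponds to a recombination frequency of 0.270.
The F1 is DW S / dw s, so DW S is a parental gamete class with expected frequency (1 − r)/2 = 0.730/2 = 0.3650.
Expected number = 0.3650 × 831 = 303.31 ≈ 303.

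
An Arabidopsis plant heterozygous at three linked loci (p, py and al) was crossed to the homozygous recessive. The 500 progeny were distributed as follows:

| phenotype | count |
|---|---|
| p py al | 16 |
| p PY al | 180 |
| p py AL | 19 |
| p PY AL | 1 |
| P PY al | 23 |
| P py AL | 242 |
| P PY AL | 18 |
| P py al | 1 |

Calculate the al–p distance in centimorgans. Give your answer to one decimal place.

8.8 centimorgans

The two most frequent reciprocal classes, p PY al and P py AL, are the parental types, so the F1 was p PY al / P py AL.
The two rarest classes, p PY AL and P py al, are the double crossovers. Comparing them with the parentals, only the al allele has switched, so al is the middle locus and the order is py – al – p.
Crossovers in the al–p interval produce the single-crossover classes P PY al and p py AL (23 + 19 = 42) plus the double crossovers (2).
RF(al–p) = (42 + 2) / 500 = 44/500 = 0.0880 → 8.8 centimorgans.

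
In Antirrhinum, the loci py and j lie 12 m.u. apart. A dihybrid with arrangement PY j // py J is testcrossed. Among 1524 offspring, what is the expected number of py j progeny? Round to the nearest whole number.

A map distance of 12 m.u. corresponds to a recombination frequency of 0.120.
The F1 is PY j / py J, so py j is a recombinant gamete class with expected frequency r/2 = 0.120/2 = 0.0600.
Expected number = 0.0600 × 1524 = 91.44 ≈ 91.

91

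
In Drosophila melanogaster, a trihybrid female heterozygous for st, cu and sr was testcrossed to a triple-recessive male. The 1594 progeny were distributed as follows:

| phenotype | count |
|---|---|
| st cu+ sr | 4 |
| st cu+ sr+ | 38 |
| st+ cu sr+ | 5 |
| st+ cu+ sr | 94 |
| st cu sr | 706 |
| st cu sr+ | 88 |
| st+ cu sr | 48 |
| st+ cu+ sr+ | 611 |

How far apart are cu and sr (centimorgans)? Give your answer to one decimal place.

The two most frequent reciprocal classes, st+ cu+ sr+ and st cu sr, are the parental types, so the F1 was st+ cu+ sr+ / st cu sr.
The two rarest classes, st+ cu sr+ and st cu+ sr, are the double crossovers. Comparing them with the parentals, only the cu allele has switched, so cu is the middle locus and the order is sr – cu – st.
Crossovers in the sr–cu interval produce the single-crossover classes st+ cu+ sr and st cu sr+ (94 + 88 = 182) plus the double crossovers (9).
RF(sr–cu) = (182 + 9) / 1594 = 191/1594 = 0.1198 → 12.0 centimorgans.

12.0 centimorgans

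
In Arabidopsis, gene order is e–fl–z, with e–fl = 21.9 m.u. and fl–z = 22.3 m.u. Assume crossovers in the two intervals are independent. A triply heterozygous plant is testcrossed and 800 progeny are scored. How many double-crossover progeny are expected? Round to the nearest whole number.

39

Map distances give recombination frequencies of 0.219 and 0.223 for the two intervals.
With no interference, expected double-crossover frequency = 0.219 × 0.223 = 0.04884.
Expected number = 0.04884 × 800 = 39.07 ≈ 39.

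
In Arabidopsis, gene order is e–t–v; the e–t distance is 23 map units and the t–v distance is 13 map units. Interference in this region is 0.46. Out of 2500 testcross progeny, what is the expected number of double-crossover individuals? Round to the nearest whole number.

40

Map distances give recombination frequencies of 0.230 and 0.130 for the two intervals.
With interference 0.46 (so coincidence = 0.54), expected double-crossover frequency = 0.230 × 0.130 × 0.54 = 0.01615.
Expected number = 0.01615 × 2500 = 40.37 ≈ 40.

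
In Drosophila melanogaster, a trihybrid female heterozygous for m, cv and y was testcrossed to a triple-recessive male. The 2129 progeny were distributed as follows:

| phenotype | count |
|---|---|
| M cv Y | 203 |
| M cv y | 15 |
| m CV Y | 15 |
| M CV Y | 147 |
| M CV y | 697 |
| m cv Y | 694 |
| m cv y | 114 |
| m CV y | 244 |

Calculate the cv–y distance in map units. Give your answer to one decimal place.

The two most frequent reciprocal classes, m cv Y and M CV y, are the parental types, so the F1 was m cv Y / M CV y.
The two rarest classes, m CV Y and M cv y, are the double crossovers. Comparing them with the parentals, only the cv allele has switched, so cv is the middle locus and the order is y – cv – m.
Crossovers in the y–cv interval produce the single-crossover classes m cv y and M CV Y (114 + 147 = 261) plus the double crossovers (30).
RF(y–cv) = (261 + 30) / 2129 = 291/2129 = 0.1367 → 13.7 map units.

13.7 map units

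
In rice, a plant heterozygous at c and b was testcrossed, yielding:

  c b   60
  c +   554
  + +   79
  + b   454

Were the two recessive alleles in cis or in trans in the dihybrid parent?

trans

The two most frequent classes are + b (454) and c + (554); these are the parental (non-recombinant) types.
So the F1 carried + b on one chromosome and c + on the other — the recessive alleles are on opposite chromosomes (trans / repulsion).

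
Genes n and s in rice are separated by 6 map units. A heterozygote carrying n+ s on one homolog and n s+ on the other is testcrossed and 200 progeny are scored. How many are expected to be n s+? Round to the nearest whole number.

94

A map distance of 6 map units corresponds to a recombination frequency of 0.060.
The F1 is n+ s / n s+, so n s+ is a parental gamete class with expected frequency (1 − r)/2 = 0.940/2 = 0.4700.
Expected number = 0.4700 × 200 = 94.00 ≈ 94.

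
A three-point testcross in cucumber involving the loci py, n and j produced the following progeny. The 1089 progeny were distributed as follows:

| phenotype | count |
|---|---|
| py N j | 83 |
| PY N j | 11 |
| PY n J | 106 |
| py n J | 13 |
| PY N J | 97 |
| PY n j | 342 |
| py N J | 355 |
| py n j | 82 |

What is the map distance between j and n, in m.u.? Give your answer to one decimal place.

19.6 m.u.

The two most frequent reciprocal classes, PY n j and py N J, are the parental types, so the F1 was PY n j / py N J.
The two rarest classes, PY N j and py n J, are the double crossovers. Comparing them with the parentals, only the n allele has switched, so n is the middle locus and the order is j – n – py.
Crossovers in the j–n interval produce the single-crossover classes PY n J and py N j (106 + 83 = 189) plus the double crossovers (24).
RF(j–n) = (189 + 24) / 1089 = 213/1089 = 0.1956 → 19.6 m.u.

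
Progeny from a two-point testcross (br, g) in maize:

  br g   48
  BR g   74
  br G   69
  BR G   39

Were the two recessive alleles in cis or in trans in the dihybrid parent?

The two most frequent classes are BR g (74) and br G (69); these are the parental (non-recombinant) types.
So the F1 carried BR g on one chromosome and br G on the other — the recessive alleles are on opposite chromosomes (trans / repulsion).

trans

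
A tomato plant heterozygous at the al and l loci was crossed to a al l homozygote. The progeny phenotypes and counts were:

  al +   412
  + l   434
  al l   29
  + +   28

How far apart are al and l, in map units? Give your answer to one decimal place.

6.3 map units

The two most frequent classes, + l (434) and al + (412), are the parental types, so the F1 was + l / al +.
The recombinant classes are + + and al l: 28 + 29 = 57.
Recombination frequency = 57/903 = 0.0631 ≈ 6.3%, i.e. 6.3 map units.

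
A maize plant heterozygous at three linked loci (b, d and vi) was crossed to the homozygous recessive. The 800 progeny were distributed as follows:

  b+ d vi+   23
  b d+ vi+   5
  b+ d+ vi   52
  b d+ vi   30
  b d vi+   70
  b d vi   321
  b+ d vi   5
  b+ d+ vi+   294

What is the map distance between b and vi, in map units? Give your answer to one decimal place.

The two most frequent reciprocal classes, b d vi and b+ d+ vi+, are the parental types, so the F1 was b d vi / b+ d+ vi+.
The two rarest classes, b+ d vi and b d+ vi+, are the double crossovers. Comparing them with the parentals, only the b allele has switched, so b is the middle locus and the order is vi – b – d.
Crossovers in the vi–b interval produce the single-crossover classes b d vi+ and b+ d+ vi (70 + 52 = 122) plus the double crossovers (10).
RF(vi–b) = (122 + 10) / 800 = 132/800 = 0.1650 → 16.5 map units.

16.5 map units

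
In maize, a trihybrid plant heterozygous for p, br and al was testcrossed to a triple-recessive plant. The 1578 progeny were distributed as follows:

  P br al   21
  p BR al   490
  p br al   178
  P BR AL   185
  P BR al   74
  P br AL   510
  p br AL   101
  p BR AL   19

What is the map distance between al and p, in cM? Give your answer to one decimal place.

13.6 cM

The two most frequent reciprocal classes, P br AL and p BR al, are the parental types, so the F1 was P br AL / p BR al.
The two rarest classes, P br al and p BR AL, are the double crossovers. Comparing them with the parentals, only the al allele has switched, so al is the middle locus and the order is br – al – p.
Crossovers in the al–p interval produce the single-crossover classes p br AL and P BR al (101 + 74 = 175) plus the double crossovers (40).
RF(al–p) = (175 + 40) / 1578 = 215/1578 = 0.1362 → 13.6 cM.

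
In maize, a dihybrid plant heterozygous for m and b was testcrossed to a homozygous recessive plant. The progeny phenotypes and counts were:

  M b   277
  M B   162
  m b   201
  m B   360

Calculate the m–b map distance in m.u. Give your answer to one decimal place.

36.3 m.u.

The two most frequent classes, M b (277) and m B (360), are the parental types, so the F1 was M b / m B.
The recombinant classes are M B and m b: 162 + 201 = 363.
Recombination frequency = 363/1000 = 0.3630 ≈ 36.3%, i.e. 36.3 m.u.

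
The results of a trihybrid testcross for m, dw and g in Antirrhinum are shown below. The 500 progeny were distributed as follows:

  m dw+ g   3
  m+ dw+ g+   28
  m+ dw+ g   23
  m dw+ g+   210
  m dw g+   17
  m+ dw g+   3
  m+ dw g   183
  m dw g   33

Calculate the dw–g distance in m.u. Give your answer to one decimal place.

9.2 m.u.

The two most frequent reciprocal classes, m+ dw g and m dw+ g+, are the parental types, so the F1 was m+ dw g / m dw+ g+.
The two rarest classes, m+ dw g+ and m dw+ g, are the double crossovers. Comparing them with the parentals, only the g allele has switched, so g is the middle locus and the order is m – g – dw.
Crossovers in the g–dw interval produce the single-crossover classes m+ dw+ g and m dw g+ (23 + 17 = 40) plus the double crossovers (6).
RF(g–dw) = (40 + 6) / 500 = 46/500 = 0.0920 → 9.2 m.u.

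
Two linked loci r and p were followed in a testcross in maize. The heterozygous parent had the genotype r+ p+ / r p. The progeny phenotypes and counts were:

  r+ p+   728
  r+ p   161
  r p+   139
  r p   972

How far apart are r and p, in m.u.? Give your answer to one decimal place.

The recombinant classes are r+ p and r p+: 161 + 139 = 300.
Recombination frequency = 300/2000 = 0.1500 ≈ 15.0%, i.e. 15.0 m.u.

15.0 m.u.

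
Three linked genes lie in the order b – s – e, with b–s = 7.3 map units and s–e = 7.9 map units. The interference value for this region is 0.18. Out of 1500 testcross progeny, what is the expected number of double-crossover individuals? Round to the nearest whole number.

Map distances give recombination frequencies of 0.073 and 0.079 for the two intervals.
With interference 0.18 (so coincidence = 0.82), expected double-crossover frequency = 0.073 × 0.079 × 0.82 = 0.00473.
Expected number = 0.00473 × 1500 = 7.09 ≈ 7.

7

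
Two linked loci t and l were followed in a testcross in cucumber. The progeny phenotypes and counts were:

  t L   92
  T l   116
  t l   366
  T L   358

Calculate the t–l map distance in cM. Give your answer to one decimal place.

22.3 cM

The two most frequent classes, T L (358) and t l (366), are the parental types, so the F1 was T L / t l.
The recombinant classes are T l and t L: 116 + 92 = 208.
Recombination frequency = 208/932 = 0.2232 ≈ 22.3%, i.e. 22.3 cM.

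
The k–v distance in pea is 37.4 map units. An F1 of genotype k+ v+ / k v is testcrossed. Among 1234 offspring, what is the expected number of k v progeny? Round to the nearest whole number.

386

A map distance of 37.4 map units corresponds to a recombination frequency of 0.374.
The F1 is k+ v+ / k v, so k v is a parental gamete class with expected frequency (1 − r)/2 = 0.626/2 = 0.3130.
Expected number = 0.3130 × 1234 = 386.24 ≈ 386.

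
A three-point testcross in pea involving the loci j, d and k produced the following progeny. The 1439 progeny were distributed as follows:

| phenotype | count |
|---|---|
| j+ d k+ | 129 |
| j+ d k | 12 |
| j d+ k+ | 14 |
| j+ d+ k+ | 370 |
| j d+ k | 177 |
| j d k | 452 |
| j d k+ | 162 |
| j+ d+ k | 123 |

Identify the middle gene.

j

The two most frequent reciprocal classes, j+ d+ k+ and j d k, are the parental types, so the F1 was j+ d+ k+ / j d k.
The two rarest classes, j d+ k+ and j+ d k, are the double crossovers. Comparing them with the parentals, only the j allele has switched, so j is the middle locus and the order is k – j – d.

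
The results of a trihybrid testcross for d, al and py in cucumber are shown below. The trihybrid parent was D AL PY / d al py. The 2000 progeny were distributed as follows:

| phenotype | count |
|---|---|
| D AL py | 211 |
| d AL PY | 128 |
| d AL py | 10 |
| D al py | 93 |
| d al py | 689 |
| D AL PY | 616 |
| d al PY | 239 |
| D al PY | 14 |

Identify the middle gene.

al

The two rarest classes, D al PY and d AL py, are the double crossovers. Comparing them with the parentals, only the al allele has switched, so al is the middle locus and the order is d – al – py.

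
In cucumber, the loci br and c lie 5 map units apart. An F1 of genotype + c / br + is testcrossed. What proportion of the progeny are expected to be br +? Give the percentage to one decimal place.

A map distance of 5 map units corresponds to a recombination frequency of 0.050.
The F1 is + c / br +, so br + is a parental gamete class with expected frequency (1 − r)/2 = 0.950/2 = 0.4750.
That is 0.4750 = 47.5% of the progeny.

47.5%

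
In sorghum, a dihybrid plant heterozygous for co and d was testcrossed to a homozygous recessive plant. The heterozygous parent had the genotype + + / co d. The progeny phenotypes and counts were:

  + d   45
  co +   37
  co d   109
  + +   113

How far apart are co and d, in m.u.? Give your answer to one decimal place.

The recombinant classes are + d and co +: 45 + 37 = 82.
Recombination frequency = 82/304 = 0.2697 ≈ 27.0%, i.e. 27.0 m.u.

27.0 m.u.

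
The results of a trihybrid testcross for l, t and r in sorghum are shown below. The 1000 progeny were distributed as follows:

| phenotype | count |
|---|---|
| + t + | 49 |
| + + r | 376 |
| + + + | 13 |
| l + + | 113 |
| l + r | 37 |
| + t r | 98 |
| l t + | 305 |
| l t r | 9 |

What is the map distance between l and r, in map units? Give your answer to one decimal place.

The two most frequent reciprocal classes, + + r and l t +, are the parental types, so the F1 was + + r / l t +.
The two rarest classes, + + + and l t r, are the double crossovers. Comparing them with the parentals, only the r allele has switched, so r is the middle locus and the order is t – r – l.
Crossovers in the r–l interval produce the single-crossover classes l + r and + t + (37 + 49 = 86) plus the double crossovers (22).
RF(r–l) = (86 + 22) / 1000 = 108/1000 = 0.1080 → 10.8 map units.

10.8 map units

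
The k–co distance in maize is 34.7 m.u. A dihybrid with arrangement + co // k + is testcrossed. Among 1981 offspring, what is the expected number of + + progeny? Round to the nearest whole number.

344

A map distance of 34.7 m.u. corresponds to a recombination frequency of 0.347.
The F1 is + co / k +, so + + is a recombinant gamete class with expected frequency r/2 = 0.347/2 = 0.1735.
Expected number = 0.1735 × 1981 = 343.70 ≈ 344.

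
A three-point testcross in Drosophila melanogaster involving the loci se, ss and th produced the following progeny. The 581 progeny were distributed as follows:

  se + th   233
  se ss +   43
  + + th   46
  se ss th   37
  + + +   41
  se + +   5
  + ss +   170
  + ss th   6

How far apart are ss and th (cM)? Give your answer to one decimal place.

15.3 cM

The two most frequent reciprocal classes, + ss + and se + th, are the parental types, so the F1 was + ss + / se + th.
The two rarest classes, + ss th and se + +, are the double crossovers. Comparing them with the parentals, only the th allele has switched, so th is the middle locus and the order is se – th – ss.
Crossovers in the th–ss interval produce the single-crossover classes + + + and se ss th (41 + 37 = 78) plus the double crossovers (11).
RF(th–ss) = (78 + 11) / 581 = 89/581 = 0.1532 → 15.3 cM.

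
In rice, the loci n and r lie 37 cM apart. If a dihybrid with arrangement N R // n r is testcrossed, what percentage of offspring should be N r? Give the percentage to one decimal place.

18.5%

A map distance of 37 cM corresponds to a recombination frequency of 0.370.
The F1 is N R / n r, so N r is a recombinant gamete class with expected frequency r/2 = 0.370/2 = 0.1850.
That is 0.1850 = 18.5% of the progeny.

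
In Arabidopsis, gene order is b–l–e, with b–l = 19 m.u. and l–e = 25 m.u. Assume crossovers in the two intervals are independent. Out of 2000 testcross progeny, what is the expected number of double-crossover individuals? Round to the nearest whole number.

95

Map distances give recombination frequencies of 0.190 and 0.250 for the two intervals.
With no interference, expected double-crossover frequency = 0.190 × 0.250 = 0.04750.
Expected number = 0.04750 × 2000 = 95.00 ≈ 95.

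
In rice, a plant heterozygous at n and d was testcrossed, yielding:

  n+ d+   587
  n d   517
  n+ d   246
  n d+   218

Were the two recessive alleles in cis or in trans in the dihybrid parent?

cis

The two most frequent classes are n+ d+ (587) and n d (517); these are the parental (non-recombinant) types.
So the F1 carried n+ d+ on one chromosome and n d on the other — the recessive alleles are on the same chromosome (cis / coupling).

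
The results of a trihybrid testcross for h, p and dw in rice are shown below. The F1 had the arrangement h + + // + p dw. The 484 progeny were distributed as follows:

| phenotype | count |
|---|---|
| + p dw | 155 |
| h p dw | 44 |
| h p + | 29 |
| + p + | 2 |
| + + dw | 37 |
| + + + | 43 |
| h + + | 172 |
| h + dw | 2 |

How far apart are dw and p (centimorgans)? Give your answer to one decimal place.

The two rarest classes, h + dw and + p +, are the double crossovers. Comparing them with the parentals, only the dw allele has switched, so dw is the middle locus and the order is p – dw – h.
Crossovers in the p–dw interval produce the single-crossover classes h p + and + + dw (29 + 37 = 66) plus the double crossovers (4).
RF(p–dw) = (66 + 4) / 484 = 70/484 = 0.1446 → 14.5 centimorgans.

14.5 centimorgans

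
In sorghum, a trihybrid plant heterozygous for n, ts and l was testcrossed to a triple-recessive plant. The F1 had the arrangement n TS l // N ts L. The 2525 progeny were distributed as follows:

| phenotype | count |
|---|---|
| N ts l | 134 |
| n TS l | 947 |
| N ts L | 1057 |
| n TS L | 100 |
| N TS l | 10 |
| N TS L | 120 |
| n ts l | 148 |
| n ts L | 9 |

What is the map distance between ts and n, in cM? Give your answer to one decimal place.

The two rarest classes, N TS l and n ts L, are the double crossovers. Comparing them with the parentals, only the n allele has switched, so n is the middle locus and the order is l – n – ts.
Crossovers in the n–ts interval produce the single-crossover classes n ts l and N TS L (148 + 120 = 268) plus the double crossovers (19).
RF(n–ts) = (268 + 19) / 2525 = 287/2525 = 0.1137 → 11.4 cM.

11.4 cM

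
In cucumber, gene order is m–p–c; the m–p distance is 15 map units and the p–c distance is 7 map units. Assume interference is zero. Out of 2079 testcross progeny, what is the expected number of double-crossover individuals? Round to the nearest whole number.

Map distances give recombination frequencies of 0.150 and 0.070 for the two intervals.
With no interference, expected double-crossover frequency = 0.150 × 0.070 = 0.01050.
Expected number = 0.01050 × 2079 = 21.83 ≈ 22.

22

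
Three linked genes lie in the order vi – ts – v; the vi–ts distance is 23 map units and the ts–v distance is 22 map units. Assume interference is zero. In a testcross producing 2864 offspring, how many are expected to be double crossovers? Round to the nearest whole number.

Map distances give recombination frequencies of 0.230 and 0.220 for the two intervals.
With no interference, expected double-crossover frequency = 0.230 × 0.220 = 0.05060.
Expected number = 0.05060 × 2864 = 144.92 ≈ 145.

145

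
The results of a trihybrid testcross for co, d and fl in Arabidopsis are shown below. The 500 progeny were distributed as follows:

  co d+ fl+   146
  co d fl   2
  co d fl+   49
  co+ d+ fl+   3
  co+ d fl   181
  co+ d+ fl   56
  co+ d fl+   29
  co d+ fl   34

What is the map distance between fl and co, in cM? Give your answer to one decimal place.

13.6 cM

The two most frequent reciprocal classes, co d+ fl+ and co+ d fl, are the parental types, so the F1 was co d+ fl+ / co+ d fl.
The two rarest classes, co+ d+ fl+ and co d fl, are the double crossovers. Comparing them with the parentals, only the co allele has switched, so co is the middle locus and the order is d – co – fl.
Crossovers in the co–fl interval produce the single-crossover classes co d+ fl and co+ d fl+ (34 + 29 = 63) plus the double crossovers (5).
RF(co–fl) = (63 + 5) / 500 = 68/500 = 0.1360 → 13.6 cM.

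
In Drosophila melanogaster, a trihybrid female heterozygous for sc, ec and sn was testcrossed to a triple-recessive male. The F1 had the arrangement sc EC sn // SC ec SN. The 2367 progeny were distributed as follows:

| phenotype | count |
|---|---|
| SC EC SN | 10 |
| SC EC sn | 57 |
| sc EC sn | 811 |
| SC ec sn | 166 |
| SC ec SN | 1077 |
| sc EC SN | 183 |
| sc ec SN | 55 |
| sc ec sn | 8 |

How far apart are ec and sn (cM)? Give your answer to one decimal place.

15.5 cM

The two rarest classes, sc ec sn and SC EC SN, are the double crossovers. Comparing them with the parentals, only the ec allele has switched, so ec is the middle locus and the order is sn – ec – sc.
Crossovers in the sn–ec interval produce the single-crossover classes sc EC SN and SC ec sn (183 + 166 = 349) plus the double crossovers (18).
RF(sn–ec) = (349 + 18) / 2367 = 367/2367 = 0.1550 → 15.5 cM.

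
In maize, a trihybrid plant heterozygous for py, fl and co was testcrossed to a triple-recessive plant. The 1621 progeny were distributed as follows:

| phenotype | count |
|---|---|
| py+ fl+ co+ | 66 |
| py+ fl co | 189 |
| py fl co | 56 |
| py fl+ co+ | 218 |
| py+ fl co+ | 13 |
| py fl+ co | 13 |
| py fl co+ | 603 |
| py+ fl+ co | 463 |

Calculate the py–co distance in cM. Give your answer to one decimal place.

9.1 cM

The two most frequent reciprocal classes, py+ fl+ co and py fl co+, are the parental types, so the F1 was py+ fl+ co / py fl co+.
The two rarest classes, py fl+ co and py+ fl co+, are the double crossovers. Comparing them with the parentals, only the py allele has switched, so py is the middle locus and the order is fl – py – co.
Crossovers in the py–co interval produce the single-crossover classes py+ fl+ co+ and py fl co (66 + 56 = 122) plus the double crossovers (26).
RF(py–co) = (122 + 26) / 1621 = 148/1621 = 0.0913 → 9.1 cM.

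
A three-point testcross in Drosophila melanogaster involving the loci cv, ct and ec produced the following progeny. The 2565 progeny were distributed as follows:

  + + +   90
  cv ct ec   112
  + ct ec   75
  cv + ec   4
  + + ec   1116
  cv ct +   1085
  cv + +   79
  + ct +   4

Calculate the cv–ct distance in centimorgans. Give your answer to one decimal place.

6.3 centimorgans

The two most frequent reciprocal classes, cv ct + and + + ec, are the parental types, so the F1 was cv ct + / + + ec.
The two rarest classes, + ct + and cv + ec, are the double crossovers. Comparing them with the parentals, only the cv allele has switched, so cv is the middle locus and the order is ec – cv – ct.
Crossovers in the cv–ct interval produce the single-crossover classes cv + + and + ct ec (79 + 75 = 154) plus the double crossovers (8).
RF(cv–ct) = (154 + 8) / 2565 = 162/2565 = 0.0632 → 6.3 centimorgans.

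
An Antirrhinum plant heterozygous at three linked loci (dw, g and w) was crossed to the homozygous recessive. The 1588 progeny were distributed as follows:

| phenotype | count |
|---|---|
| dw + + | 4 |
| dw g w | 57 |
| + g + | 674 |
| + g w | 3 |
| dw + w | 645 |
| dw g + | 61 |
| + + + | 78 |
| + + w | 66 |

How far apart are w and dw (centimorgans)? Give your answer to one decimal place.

8.4 centimorgans

The two most frequent reciprocal classes, + g + and dw + w, are the parental types, so the F1 was + g + / dw + w.
The two rarest classes, + g w and dw + +, are the double crossovers. Comparing them with the parentals, only the w allele has switched, so w is the middle locus and the order is g – w – dw.
Crossovers in the w–dw interval produce the single-crossover classes dw g + and + + w (61 + 66 = 127) plus the double crossovers (7).
RF(w–dw) = (127 + 7) / 1588 = 134/1588 = 0.0844 → 8.4 centimorgans.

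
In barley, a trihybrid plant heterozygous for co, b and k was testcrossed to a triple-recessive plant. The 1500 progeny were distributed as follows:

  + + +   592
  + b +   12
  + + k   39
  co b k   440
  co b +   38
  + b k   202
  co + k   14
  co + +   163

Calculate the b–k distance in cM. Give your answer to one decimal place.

The two most frequent reciprocal classes, co b k and + + +, are the parental types, so the F1 was co b k / + + +.
The two rarest classes, co + k and + b +, are the double crossovers. Comparing them with the parentals, only the b allele has switched, so b is the middle locus and the order is co – b – k.
Crossovers in the b–k interval produce the single-crossover classes co b + and + + k (38 + 39 = 77) plus the double crossovers (26).
RF(b–k) = (77 + 26) / 1500 = 103/1500 = 0.0687 → 6.9 cM.

6.9 cM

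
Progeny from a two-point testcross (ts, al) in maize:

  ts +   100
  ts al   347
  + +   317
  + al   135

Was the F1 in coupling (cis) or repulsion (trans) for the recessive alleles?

The two most frequent classes are + + (317) and ts al (347); these are the parental (non-recombinant) types.
So the F1 carried + + on one chromosome and ts al on the other — the recessive alleles are on the same chromosome (cis / coupling).

cis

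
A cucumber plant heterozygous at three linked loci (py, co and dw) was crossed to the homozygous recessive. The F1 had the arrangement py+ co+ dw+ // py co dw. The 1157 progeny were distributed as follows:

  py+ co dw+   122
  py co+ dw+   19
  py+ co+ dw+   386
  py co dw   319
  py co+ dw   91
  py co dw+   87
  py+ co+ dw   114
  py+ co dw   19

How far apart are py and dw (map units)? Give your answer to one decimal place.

The two rarest classes, py co+ dw+ and py+ co dw, are the double crossovers. Comparing them with the parentals, only the py allele has switched, so py is the middle locus and the order is co – py – dw.
Crossovers in the py–dw interval produce the single-crossover classes py+ co+ dw and py co dw+ (114 + 87 = 201) plus the double crossovers (38).
RF(py–dw) = (201 + 38) / 1157 = 239/1157 = 0.2066 → 20.7 map units.

20.7 map units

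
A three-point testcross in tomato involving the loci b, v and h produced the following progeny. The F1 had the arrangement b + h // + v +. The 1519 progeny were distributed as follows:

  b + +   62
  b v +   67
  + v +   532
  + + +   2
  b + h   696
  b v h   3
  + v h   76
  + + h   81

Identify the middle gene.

v

The two rarest classes, b v h and + + +, are the double crossovers. Comparing them with the parentals, only the v allele has switched, so v is the middle locus and the order is b – v – h.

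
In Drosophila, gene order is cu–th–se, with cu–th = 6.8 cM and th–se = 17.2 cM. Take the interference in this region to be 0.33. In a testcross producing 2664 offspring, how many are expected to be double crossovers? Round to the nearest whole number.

Map distances give recombination frequencies of 0.068 and 0.172 for the two intervals.
With interference 0.33 (so coincidence = 0.67), expected double-crossover frequency = 0.068 × 0.172 × 0.67 = 0.00784.
Expected number = 0.00784 × 2664 = 20.88 ≈ 21.

21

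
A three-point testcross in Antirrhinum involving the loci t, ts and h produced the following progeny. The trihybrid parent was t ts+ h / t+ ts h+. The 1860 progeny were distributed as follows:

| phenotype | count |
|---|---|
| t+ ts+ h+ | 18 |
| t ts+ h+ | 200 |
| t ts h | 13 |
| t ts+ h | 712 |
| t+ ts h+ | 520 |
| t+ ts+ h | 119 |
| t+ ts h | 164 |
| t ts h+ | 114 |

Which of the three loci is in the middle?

ts

The two rarest classes, t ts h and t+ ts+ h+, are the double crossovers. Comparing them with the parentals, only the ts allele has switched, so ts is the middle locus and the order is h – ts – t.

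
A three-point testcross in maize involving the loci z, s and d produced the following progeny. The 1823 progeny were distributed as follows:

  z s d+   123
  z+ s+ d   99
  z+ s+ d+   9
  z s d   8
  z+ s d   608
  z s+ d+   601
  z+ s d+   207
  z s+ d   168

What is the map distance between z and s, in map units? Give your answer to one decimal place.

13.1 map units

The two most frequent reciprocal classes, z+ s d and z s+ d+, are the parental types, so the F1 was z+ s d / z s+ d+.
The two rarest classes, z s d and z+ s+ d+, are the double crossovers. Comparing them with the parentals, only the z allele has switched, so z is the middle locus and the order is d – z – s.
Crossovers in the z–s interval produce the single-crossover classes z+ s+ d and z s d+ (99 + 123 = 222) plus the double crossovers (17).
RF(z–s) = (222 + 17) / 1823 = 239/1823 = 0.1311 → 13.1 map units.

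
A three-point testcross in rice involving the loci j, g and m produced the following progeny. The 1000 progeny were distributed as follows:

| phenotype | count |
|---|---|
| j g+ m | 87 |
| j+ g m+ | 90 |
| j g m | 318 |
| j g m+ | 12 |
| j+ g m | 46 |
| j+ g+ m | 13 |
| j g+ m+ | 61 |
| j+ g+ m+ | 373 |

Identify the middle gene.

m

The two most frequent reciprocal classes, j+ g+ m+ and j g m, are the parental types, so the F1 was j+ g+ m+ / j g m.
The two rarest classes, j+ g+ m and j g m+, are the double crossovers. Comparing them with the parentals, only the m allele has switched, so m is the middle locus and the order is j – m – g.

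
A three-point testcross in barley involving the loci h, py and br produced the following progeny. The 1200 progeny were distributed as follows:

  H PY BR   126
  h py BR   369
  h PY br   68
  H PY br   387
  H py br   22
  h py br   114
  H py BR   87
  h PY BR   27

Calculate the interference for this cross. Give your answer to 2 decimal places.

The two most frequent reciprocal classes, H PY br and h py BR, are the parental types, so the F1 was H PY br / h py BR.
The two rarest classes, H py br and h PY BR, are the double crossovers. Comparing them with the parentals, only the py allele has switched, so py is the middle locus and the order is br – py – h.
br–py: (240 + 49)/1200 = 0.2408; py–h: (155 + 49)/1200 = 0.1700.
Expected DCO frequency = 0.2408 × 0.1700 ≈ 0.04094; observed = 49/1200 ≈ 0.04083.
Coefficient of coincidence = 0.04083/0.04094 ≈ 1.00; interference = 1 − 1.00 = 0.00.

0.00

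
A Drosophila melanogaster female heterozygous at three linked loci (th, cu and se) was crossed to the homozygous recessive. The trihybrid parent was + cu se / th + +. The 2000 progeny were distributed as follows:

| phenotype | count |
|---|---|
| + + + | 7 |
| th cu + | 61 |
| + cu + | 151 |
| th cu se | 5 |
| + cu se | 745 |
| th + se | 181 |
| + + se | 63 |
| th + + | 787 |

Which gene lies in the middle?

The two rarest classes, th cu se and + + +, are the double crossovers. Comparing them with the parentals, only the th allele has switched, so th is the middle locus and the order is se – th – cu.

th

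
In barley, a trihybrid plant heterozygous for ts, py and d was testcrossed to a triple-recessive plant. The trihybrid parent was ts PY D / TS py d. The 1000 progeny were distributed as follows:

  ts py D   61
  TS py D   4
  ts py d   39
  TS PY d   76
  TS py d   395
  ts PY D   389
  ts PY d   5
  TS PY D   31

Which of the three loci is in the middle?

d

The two rarest classes, ts PY d and TS py D, are the double crossovers. Comparing them with the parentals, only the d allele has switched, so d is the middle locus and the order is ts – d – py.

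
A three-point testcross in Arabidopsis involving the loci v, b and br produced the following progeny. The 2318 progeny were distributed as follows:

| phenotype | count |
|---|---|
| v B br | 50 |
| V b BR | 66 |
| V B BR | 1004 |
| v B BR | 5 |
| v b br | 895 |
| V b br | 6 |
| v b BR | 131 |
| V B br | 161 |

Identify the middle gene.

v

The two most frequent reciprocal classes, v b br and V B BR, are the parental types, so the F1 was v b br / V B BR.
The two rarest classes, V b br and v B BR, are the double crossovers. Comparing them with the parentals, only the v allele has switched, so v is the middle locus and the order is br – v – b.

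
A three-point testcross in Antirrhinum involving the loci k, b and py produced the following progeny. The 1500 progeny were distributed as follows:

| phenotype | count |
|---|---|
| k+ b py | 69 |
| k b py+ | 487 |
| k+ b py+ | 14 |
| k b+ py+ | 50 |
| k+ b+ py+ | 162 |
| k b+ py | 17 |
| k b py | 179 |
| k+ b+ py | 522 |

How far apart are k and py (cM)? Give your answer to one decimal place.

24.8 cM

The two most frequent reciprocal classes, k b py+ and k+ b+ py, are the parental types, so the F1 was k b py+ / k+ b+ py.
The two rarest classes, k+ b py+ and k b+ py, are the double crossovers. Comparing them with the parentals, only the k allele has switched, so k is the middle locus and the order is b – k – py.
Crossovers in the k–py interval produce the single-crossover classes k b py and k+ b+ py+ (179 + 162 = 341) plus the double crossovers (31).
RF(k–py) = (341 + 31) / 1500 = 372/1500 = 0.2480 → 24.8 cM.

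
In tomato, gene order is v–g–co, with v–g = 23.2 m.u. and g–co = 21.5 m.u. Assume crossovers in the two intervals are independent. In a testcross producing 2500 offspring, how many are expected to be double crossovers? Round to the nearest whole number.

Map distances give recombination frequencies of 0.232 and 0.215 for the two intervals.
With no interference, expected double-crossover frequency = 0.232 × 0.215 = 0.04988.
Expected number = 0.04988 × 2500 = 124.70 ≈ 125.

125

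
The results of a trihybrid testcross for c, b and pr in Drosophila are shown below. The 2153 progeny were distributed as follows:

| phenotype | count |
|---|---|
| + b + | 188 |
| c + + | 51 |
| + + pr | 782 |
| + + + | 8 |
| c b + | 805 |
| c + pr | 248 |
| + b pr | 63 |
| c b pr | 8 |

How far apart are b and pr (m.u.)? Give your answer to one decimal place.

The two most frequent reciprocal classes, + + pr and c b +, are the parental types, so the F1 was + + pr / c b +.
The two rarest classes, + + + and c b pr, are the double crossovers. Comparing them with the parentals, only the pr allele has switched, so pr is the middle locus and the order is c – pr – b.
Crossovers in the pr–b interval produce the single-crossover classes + b pr and c + + (63 + 51 = 114) plus the double crossovers (16).
RF(pr–b) = (114 + 16) / 2153 = 130/2153 = 0.0604 → 6.0 m.u.

6.0 m.u.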